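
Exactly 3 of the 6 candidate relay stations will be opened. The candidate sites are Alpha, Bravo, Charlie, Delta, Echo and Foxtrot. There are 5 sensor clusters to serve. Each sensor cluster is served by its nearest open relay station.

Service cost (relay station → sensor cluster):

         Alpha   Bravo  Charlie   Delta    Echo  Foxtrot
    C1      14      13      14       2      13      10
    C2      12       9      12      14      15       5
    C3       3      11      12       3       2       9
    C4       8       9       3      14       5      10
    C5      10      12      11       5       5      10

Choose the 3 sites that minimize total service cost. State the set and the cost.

Choose Charlie, Delta and Foxtrot; total service cost 18.

With exactly 3 open, each sensor cluster uses its cheapest among the chosen.
{Charlie, Delta, Foxtrot}: C1→Delta 2, C2→Foxtrot 5, C3→Delta 3, C4→Charlie 3, C5→Delta 5. Service cost 18.
{Delta, Echo, Foxtrot}: service cost 19
{Bravo, Charlie, Delta}: service cost 22
Among all 20 size-3 choices, {Charlie, Delta, Foxtrot} is lowest.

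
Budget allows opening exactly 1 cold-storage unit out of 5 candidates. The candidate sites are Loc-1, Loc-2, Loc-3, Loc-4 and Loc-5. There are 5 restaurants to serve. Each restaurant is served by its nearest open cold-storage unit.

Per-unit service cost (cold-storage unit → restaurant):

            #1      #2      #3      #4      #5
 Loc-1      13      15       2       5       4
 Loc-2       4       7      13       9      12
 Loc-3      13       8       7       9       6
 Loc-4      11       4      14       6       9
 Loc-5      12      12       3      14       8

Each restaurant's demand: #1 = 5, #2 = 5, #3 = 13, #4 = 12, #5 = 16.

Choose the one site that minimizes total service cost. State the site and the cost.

With exactly 1 open, each restaurant uses its cheapest among the chosen.
{Loc-1}: #1→Loc-1 13·5=65, #2→Loc-1 15·5=75, #3→Loc-1 2·13=26, #4→Loc-1 5·12=60, #5→Loc-1 4·16=64. Service cost 290.
{Loc-3}: service cost 400
{Loc-5}: service cost 455
Among all 5 size-1 choices, {Loc-1} is lowest.

Choose Loc-1 only; total service cost 290.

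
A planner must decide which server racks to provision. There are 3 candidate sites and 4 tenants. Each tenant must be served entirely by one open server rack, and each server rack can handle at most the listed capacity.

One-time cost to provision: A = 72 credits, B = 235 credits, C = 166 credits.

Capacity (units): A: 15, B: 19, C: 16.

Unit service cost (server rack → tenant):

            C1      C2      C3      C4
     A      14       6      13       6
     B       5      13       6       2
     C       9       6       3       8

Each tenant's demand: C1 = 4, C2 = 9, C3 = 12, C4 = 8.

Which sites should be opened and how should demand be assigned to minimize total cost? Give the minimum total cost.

Open {A, B, C}: C1→B 5·4=20, C2→A 6·9=54, C3→C 3·12=36, C4→B 2·8=16.
Loads: A carries 9/15, B carries 12/19, C carries 12/16. Service 126; fixed 473; total 599.
Next best feasible plan costs 606.

Minimum total cost: 599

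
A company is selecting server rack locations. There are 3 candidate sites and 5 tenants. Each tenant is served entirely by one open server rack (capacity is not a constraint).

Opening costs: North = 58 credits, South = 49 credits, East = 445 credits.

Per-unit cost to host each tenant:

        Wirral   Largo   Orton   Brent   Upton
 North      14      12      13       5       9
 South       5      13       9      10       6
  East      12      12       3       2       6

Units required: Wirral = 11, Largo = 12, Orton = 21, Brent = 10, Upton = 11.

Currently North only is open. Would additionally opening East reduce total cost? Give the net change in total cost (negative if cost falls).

No — net change +150 (cost rises by 150).

Current service cost with {North}: 720.
Adding East: each tenant re-picks its cheapest; new service cost 425, saving 295.
Extra fixed cost: 445. Net change = 445 − 295 = 150.
(Totals: 778 → 928.)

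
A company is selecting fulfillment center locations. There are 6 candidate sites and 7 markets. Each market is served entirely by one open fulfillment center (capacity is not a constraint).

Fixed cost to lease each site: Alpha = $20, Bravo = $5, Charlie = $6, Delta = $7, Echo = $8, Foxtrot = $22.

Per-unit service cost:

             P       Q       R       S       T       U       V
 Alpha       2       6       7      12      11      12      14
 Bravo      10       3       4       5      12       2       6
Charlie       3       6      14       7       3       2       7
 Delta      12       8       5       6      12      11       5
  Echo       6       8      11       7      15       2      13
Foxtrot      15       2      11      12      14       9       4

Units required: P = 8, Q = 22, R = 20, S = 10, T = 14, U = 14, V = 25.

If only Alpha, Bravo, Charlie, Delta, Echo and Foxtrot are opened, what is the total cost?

Each market is assigned to its cheapest site among the open ones.
{Alpha, Bravo, Charlie, Delta, Echo, Foxtrot}: P→Alpha 2·8=16, Q→Foxtrot 2·22=44, R→Bravo 4·20=80, S→Bravo 5·10=50, T→Charlie 3·14=42, U→Bravo 2·14=28, V→Foxtrot 4·25=100. Service 360; fixed 68; total 428.

Total cost: 428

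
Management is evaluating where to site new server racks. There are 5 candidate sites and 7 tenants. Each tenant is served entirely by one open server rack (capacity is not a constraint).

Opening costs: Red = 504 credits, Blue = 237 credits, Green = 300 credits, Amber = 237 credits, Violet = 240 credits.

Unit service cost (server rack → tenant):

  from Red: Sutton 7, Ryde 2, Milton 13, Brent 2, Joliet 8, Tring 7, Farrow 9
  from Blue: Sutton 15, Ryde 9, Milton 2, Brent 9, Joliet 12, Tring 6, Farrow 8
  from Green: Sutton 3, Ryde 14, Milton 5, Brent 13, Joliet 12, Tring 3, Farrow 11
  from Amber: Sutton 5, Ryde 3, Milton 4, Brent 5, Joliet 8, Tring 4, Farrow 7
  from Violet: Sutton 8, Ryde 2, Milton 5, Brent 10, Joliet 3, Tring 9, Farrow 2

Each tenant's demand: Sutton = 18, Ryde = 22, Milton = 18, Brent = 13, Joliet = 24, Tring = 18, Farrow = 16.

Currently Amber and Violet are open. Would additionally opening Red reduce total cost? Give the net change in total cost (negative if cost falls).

No — net change +465 (cost rises by 465).

Current service cost with {Amber, Violet}: 447.
Adding Red: each tenant re-picks its cheapest; new service cost 408, saving 39.
Extra fixed cost: 504. Net change = 504 − 39 = 465.
(Totals: 924 → 1389.)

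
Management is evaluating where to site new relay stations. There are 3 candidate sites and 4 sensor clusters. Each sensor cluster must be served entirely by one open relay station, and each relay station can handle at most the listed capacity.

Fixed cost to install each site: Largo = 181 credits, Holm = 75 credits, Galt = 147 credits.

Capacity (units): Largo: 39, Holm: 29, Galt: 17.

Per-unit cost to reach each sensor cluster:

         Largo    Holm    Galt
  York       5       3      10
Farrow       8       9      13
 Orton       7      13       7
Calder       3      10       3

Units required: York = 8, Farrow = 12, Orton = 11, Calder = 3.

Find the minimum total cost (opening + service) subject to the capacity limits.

Open {Largo}: York→Largo 5·8=40, Farrow→Largo 8·12=96, Orton→Largo 7·11=77, Calder→Largo 3·3=9.
Loads: Largo carries 34/39. Service 222; fixed 181; total 403.
Next best feasible plan costs 440.

Minimum total cost: 403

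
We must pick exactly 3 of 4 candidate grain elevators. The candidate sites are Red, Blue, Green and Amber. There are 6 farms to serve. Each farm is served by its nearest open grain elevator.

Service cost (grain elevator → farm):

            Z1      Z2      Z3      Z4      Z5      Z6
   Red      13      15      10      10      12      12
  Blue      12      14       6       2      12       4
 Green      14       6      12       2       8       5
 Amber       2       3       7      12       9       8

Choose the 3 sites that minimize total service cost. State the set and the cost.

With exactly 3 open, each farm uses its cheapest among the chosen.
{Blue, Green, Amber}: Z1→Amber 2, Z2→Amber 3, Z3→Blue 6, Z4→Blue 2, Z5→Green 8, Z6→Blue 4. Service cost 25.
{Red, Blue, Amber}: service cost 26
{Red, Green, Amber}: service cost 27
Among all 4 size-3 choices, {Blue, Green, Amber} is lowest.

Choose Blue, Green and Amber; total service cost 25.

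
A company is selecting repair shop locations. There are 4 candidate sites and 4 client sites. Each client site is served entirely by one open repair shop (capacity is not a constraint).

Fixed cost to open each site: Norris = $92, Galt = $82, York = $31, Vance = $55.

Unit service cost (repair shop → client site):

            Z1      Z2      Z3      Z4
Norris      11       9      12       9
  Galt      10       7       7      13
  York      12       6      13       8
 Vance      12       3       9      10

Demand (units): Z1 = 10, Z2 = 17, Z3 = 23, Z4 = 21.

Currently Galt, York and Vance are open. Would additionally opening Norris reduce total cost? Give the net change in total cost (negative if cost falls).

No — net change +92 (cost rises by 92).

Current service cost with {Galt, York, Vance}: 480.
Adding Norris: each client site re-picks its cheapest; new service cost 480, saving 0.
Extra fixed cost: 92. Net change = 92 − 0 = 92.
(Totals: 648 → 740.)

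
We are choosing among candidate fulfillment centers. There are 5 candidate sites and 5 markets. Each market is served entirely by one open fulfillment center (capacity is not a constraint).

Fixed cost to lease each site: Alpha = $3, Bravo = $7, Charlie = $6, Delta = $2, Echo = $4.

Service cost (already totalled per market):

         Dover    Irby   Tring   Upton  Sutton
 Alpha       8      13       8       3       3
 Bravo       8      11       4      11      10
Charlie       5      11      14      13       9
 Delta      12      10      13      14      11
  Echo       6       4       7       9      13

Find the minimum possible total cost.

Minimum total cost: 30

For any fixed open set, each market goes to its cheapest open site; total = fixed + service.
{Alpha, Echo}: Dover→Echo 6, Irby→Echo 4, Tring→Echo 7, Upton→Alpha 3, Sutton→Alpha 3. Service 23; fixed 7; total 30.
{Alpha, Delta, Echo}: Dover→Echo 6, Irby→Echo 4, Tring→Echo 7, Upton→Alpha 3, Sutton→Alpha 3. Service 23; fixed 9; total 32.
{Alpha, Bravo, Echo}: Dover→Echo 6, Irby→Echo 4, Tring→Bravo 4, Upton→Alpha 3, Sutton→Alpha 3. Service 20; fixed 14; total 34.
{Alpha, Bravo, Charlie, Delta, Echo}: Dover→Charlie 5, Irby→Echo 4, Tring→Bravo 4, Upton→Alpha 3, Sutton→Alpha 3. Service 19; fixed 22; total 41.
No other subset beats 30.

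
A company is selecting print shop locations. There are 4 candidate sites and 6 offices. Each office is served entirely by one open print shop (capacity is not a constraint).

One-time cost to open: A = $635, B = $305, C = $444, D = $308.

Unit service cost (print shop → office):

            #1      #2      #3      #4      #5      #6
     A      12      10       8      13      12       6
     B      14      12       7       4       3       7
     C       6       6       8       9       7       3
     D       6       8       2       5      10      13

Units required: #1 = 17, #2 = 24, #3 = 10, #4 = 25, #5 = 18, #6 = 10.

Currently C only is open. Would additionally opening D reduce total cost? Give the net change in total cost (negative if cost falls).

No — net change +148 (cost rises by 148).

Current service cost with {C}: 707.
Adding D: each office re-picks its cheapest; new service cost 547, saving 160.
Extra fixed cost: 308. Net change = 308 − 160 = 148.
(Totals: 1151 → 1299.)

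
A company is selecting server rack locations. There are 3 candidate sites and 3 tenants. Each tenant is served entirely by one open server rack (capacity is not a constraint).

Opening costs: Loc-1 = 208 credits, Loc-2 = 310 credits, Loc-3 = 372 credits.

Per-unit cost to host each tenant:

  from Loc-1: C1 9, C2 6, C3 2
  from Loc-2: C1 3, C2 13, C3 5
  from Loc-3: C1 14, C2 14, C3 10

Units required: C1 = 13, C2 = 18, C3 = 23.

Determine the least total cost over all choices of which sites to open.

For any fixed open set, each tenant goes to its cheapest open site; total = fixed + service.
{Loc-1}: C1→Loc-1 9·13=117, C2→Loc-1 6·18=108, C3→Loc-1 2·23=46. Service 271; fixed 208; total 479.
{Loc-2}: service 388 + fixed 310 = 698
{Loc-1, Loc-2}: service 193 + fixed 518 = 711
{Loc-1, Loc-2, Loc-3}: service 193 + fixed 890 = 1083
No other subset beats 479.

Minimum total cost: 479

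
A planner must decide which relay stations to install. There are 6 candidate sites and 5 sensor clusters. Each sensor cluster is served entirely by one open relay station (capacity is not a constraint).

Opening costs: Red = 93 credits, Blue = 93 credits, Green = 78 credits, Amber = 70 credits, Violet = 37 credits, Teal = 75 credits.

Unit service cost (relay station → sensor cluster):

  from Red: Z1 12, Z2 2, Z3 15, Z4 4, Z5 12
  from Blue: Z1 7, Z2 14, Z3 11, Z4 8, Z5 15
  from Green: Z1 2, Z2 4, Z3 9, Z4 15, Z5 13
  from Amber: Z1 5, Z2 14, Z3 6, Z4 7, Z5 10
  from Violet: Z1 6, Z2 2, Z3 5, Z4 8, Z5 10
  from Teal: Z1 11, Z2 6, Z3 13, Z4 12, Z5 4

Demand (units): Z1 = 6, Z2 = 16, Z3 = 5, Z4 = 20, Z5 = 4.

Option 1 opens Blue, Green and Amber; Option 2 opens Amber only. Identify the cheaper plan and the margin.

Option 1: {Blue, Green, Amber}: Z1→Green 2·6=12, Z2→Green 4·16=64, Z3→Amber 6·5=30, Z4→Amber 7·20=140, Z5→Amber 10·4=40. Service 286; fixed 241; total 527.
Option 2: {Amber}: Z1→Amber 5·6=30, Z2→Amber 14·16=224, Z3→Amber 6·5=30, Z4→Amber 7·20=140, Z5→Amber 10·4=40. Service 464; fixed 70; total 534.
Difference: |527 − 534| = 7.

Option 1 is cheaper by 7.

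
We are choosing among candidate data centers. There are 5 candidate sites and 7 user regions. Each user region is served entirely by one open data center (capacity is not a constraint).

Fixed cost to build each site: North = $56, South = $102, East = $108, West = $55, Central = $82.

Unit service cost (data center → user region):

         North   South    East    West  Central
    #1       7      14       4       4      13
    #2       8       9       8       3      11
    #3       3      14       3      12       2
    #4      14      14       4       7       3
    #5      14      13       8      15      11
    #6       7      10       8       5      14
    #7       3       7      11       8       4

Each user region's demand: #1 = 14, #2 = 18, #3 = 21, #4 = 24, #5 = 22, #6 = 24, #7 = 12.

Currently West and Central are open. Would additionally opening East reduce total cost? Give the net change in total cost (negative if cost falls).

No — net change +42 (cost rises by 42).

Current service cost with {West, Central}: 634.
Adding East: each user region re-picks its cheapest; new service cost 568, saving 66.
Extra fixed cost: 108. Net change = 108 − 66 = 42.
(Totals: 771 → 813.)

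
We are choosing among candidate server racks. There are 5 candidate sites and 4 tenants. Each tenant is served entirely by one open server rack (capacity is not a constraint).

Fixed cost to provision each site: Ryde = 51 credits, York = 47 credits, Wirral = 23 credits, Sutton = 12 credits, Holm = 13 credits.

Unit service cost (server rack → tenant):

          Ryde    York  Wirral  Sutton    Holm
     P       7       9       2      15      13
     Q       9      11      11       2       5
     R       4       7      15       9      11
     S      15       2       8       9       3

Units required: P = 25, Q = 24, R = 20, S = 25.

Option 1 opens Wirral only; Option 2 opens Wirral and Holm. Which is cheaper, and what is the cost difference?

Option 1: {Wirral}: P→Wirral 2·25=50, Q→Wirral 11·24=264, R→Wirral 15·20=300, S→Wirral 8·25=200. Service 814; fixed 23; total 837.
Option 2: {Wirral, Holm}: P→Wirral 2·25=50, Q→Holm 5·24=120, R→Holm 11·20=220, S→Holm 3·25=75. Service 465; fixed 36; total 501.
Difference: |837 − 501| = 336.

Option 2 is cheaper by 336.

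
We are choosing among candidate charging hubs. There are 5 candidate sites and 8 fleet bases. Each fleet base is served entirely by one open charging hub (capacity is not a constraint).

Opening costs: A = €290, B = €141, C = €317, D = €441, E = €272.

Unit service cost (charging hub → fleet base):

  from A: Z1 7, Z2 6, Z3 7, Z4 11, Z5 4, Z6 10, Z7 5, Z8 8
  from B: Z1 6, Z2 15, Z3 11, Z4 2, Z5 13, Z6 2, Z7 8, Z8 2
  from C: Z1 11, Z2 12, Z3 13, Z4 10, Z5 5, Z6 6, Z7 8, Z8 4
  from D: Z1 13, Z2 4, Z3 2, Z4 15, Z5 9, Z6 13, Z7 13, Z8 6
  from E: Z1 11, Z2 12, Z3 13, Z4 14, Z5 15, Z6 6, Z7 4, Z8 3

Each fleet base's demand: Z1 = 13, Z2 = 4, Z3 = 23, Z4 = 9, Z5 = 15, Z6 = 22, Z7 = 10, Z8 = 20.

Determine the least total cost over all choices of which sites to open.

For any fixed open set, each fleet base goes to its cheapest open site; total = fixed + service.
{A, B}: Z1→B 6·13=78, Z2→A 6·4=24, Z3→A 7·23=161, Z4→B 2·9=18, Z5→A 4·15=60, Z6→B 2·22=44, Z7→A 5·10=50, Z8→B 2·20=40. Service 475; fixed 431; total 906.
{B}: service 768 + fixed 141 = 909
{B, D}: Z1→B 6·13=78, Z2→D 4·4=16, Z3→D 2·23=46, Z4→B 2·9=18, Z5→D 9·15=135, Z6→B 2·22=44, Z7→B 8·10=80, Z8→B 2·20=40. Service 457; fixed 582; total 1039.
{A, B, C, D, E}: Z1→B 6·13=78, Z2→D 4·4=16, Z3→D 2·23=46, Z4→B 2·9=18, Z5→A 4·15=60, Z6→B 2·22=44, Z7→E 4·10=40, Z8→B 2·20=40. Service 342; fixed 1461; total 1803.
No other subset beats 906.

Minimum total cost: 906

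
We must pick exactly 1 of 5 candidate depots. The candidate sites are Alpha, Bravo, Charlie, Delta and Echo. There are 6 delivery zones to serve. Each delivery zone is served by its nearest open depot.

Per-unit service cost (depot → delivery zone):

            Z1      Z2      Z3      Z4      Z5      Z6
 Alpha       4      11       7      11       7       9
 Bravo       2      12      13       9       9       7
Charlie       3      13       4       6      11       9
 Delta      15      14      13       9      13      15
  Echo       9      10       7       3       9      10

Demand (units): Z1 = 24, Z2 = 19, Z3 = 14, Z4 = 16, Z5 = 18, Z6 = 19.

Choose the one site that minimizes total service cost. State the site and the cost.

With exactly 1 open, each delivery zone uses its cheapest among the chosen.
{Charlie}: Z1→Charlie 3·24=72, Z2→Charlie 13·19=247, Z3→Charlie 4·14=56, Z4→Charlie 6·16=96, Z5→Charlie 11·18=198, Z6→Charlie 9·19=171. Service cost 840.
{Alpha}: service cost 876
{Bravo}: service cost 897
Among all 5 size-1 choices, {Charlie} is lowest.

Choose Charlie only; total service cost 840.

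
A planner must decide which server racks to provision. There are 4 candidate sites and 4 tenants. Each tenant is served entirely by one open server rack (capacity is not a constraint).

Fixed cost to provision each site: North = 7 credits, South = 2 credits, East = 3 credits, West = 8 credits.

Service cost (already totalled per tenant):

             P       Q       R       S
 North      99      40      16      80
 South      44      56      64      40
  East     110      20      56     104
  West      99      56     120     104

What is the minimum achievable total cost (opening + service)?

Minimum total cost: 132

For any fixed open set, each tenant goes to its cheapest open site; total = fixed + service.
{North, South, East}: P→South 44, Q→East 20, R→North 16, S→South 40. Service 120; fixed 12; total 132.
{North, South, East, West}: service 120 + fixed 20 = 140
{North, South}: P→South 44, Q→North 40, R→North 16, S→South 40. Service 140; fixed 9; total 149.
{South}: service 204 + fixed 2 = 206
(All 15 nonempty subsets were checked; North, South and East is lowest.)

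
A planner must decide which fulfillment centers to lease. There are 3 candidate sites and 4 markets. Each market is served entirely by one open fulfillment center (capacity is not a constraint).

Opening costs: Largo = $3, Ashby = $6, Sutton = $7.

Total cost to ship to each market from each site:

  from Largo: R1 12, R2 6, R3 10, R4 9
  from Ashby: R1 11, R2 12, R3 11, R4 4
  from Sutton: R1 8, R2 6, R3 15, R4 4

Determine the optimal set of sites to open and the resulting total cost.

Open Largo and Sutton; minimum total cost 38.

For any fixed open set, each market goes to its cheapest open site; total = fixed + service.
{Largo, Sutton}: R1→Sutton 8, R2→Largo 6, R3→Largo 10, R4→Sutton 4. Service 28; fixed 10; total 38.
{Largo}: service 37 + fixed 3 = 40
{Largo, Ashby}: service 31 + fixed 9 = 40
{Largo, Ashby, Sutton}: service 28 + fixed 16 = 44
(All 7 nonempty subsets were checked; Largo and Sutton is lowest.)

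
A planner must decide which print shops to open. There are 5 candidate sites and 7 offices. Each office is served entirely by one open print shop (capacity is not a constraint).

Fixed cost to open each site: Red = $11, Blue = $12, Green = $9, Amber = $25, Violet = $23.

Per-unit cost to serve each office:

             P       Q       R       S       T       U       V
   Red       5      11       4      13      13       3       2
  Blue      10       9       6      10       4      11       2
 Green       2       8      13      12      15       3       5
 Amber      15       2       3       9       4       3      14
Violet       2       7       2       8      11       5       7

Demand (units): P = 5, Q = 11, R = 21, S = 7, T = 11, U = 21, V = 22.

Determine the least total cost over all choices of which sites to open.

Minimum total cost: 340

For any fixed open set, each office goes to its cheapest open site; total = fixed + service.
{Red, Amber, Violet}: P→Violet 2·5=10, Q→Amber 2·11=22, R→Violet 2·21=42, S→Violet 8·7=56, T→Amber 4·11=44, U→Red 3·21=63, V→Red 2·22=44. Service 281; fixed 59; total 340.
{Blue, Amber, Violet}: service 281 + fixed 60 = 341
{Red, Green, Amber, Violet}: P→Green 2·5=10, Q→Amber 2·11=22, R→Violet 2·21=42, S→Violet 8·7=56, T→Amber 4·11=44, U→Red 3·21=63, V→Red 2·22=44. Service 281; fixed 68; total 349.
{Red, Blue, Green, Amber, Violet}: service 281 + fixed 80 = 361
No other subset beats 340.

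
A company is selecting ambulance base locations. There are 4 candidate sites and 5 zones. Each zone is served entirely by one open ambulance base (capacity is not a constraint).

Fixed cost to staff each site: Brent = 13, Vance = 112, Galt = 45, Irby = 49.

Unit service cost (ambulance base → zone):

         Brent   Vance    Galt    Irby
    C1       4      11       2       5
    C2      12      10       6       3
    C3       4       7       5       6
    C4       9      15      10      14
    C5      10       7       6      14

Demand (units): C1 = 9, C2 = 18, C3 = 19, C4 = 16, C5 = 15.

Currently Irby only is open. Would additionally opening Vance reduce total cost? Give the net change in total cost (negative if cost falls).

Current service cost with {Irby}: 647.
Adding Vance: each zone re-picks its cheapest; new service cost 542, saving 105.
Extra fixed cost: 112. Net change = 112 − 105 = 7.
(Totals: 696 → 703.)

No — net change +7 (cost rises by 7).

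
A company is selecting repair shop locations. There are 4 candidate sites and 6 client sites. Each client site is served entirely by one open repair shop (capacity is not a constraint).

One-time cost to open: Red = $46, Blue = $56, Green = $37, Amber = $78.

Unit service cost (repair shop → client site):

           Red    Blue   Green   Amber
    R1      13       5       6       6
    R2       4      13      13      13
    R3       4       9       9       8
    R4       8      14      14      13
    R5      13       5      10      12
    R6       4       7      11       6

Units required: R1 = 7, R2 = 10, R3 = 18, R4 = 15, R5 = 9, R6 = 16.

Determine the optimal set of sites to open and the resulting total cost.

Open Red and Blue; minimum total cost 478.

For any fixed open set, each client site goes to its cheapest open site; total = fixed + service.
{Red, Blue}: R1→Blue 5·7=35, R2→Red 4·10=40, R3→Red 4·18=72, R4→Red 8·15=120, R5→Blue 5·9=45, R6→Red 4·16=64. Service 376; fixed 102; total 478.
{Red, Green}: service 428 + fixed 83 = 511
{Red, Blue, Green}: R1→Blue 5·7=35, R2→Red 4·10=40, R3→Red 4·18=72, R4→Red 8·15=120, R5→Blue 5·9=45, R6→Red 4·16=64. Service 376; fixed 139; total 515.
{Red, Blue, Green, Amber}: R1→Blue 5·7=35, R2→Red 4·10=40, R3→Red 4·18=72, R4→Red 8·15=120, R5→Blue 5·9=45, R6→Red 4·16=64. Service 376; fixed 217; total 593.
(All 15 nonempty subsets were checked; Red and Blue is lowest.)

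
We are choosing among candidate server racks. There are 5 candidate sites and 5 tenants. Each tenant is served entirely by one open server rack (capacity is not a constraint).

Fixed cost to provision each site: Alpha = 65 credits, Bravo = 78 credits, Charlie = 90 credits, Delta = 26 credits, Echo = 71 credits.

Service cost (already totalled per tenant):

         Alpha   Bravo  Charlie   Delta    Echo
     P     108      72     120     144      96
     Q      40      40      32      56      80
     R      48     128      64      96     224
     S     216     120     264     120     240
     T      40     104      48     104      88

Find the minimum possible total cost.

For any fixed open set, each tenant goes to its cheapest open site; total = fixed + service.
{Alpha, Delta}: P→Alpha 108, Q→Alpha 40, R→Alpha 48, S→Delta 120, T→Alpha 40. Service 356; fixed 91; total 447.
{Alpha, Bravo}: service 320 + fixed 143 = 463
{Alpha, Bravo, Delta}: P→Bravo 72, Q→Alpha 40, R→Alpha 48, S→Bravo 120, T→Alpha 40. Service 320; fixed 169; total 489.
{Alpha, Bravo, Charlie, Delta, Echo}: service 312 + fixed 330 = 642
No other subset beats 447.

Minimum total cost: 447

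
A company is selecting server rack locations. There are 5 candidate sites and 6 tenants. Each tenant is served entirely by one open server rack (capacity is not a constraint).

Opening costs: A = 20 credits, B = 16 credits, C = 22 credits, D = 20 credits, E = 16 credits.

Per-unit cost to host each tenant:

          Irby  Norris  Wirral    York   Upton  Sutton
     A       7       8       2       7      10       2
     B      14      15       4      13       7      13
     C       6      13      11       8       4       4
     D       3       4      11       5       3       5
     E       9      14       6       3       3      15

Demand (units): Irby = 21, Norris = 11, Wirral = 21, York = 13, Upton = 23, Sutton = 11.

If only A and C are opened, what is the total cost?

Total cost: 503

Each tenant is assigned to its cheapest site among the open ones.
{A, C}: Irby→C 6·21=126, Norris→A 8·11=88, Wirral→A 2·21=42, York→A 7·13=91, Upton→C 4·23=92, Sutton→A 2·11=22. Service 461; fixed 42; total 503.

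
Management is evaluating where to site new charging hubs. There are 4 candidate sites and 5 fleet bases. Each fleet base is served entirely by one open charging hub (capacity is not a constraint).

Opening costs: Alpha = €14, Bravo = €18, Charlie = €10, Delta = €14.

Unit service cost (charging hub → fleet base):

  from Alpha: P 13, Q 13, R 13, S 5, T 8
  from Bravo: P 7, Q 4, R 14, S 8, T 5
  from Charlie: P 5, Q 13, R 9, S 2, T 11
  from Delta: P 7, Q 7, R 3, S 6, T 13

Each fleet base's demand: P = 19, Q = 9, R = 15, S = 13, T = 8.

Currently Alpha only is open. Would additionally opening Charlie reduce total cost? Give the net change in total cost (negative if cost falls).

Yes — net change −241 (cost falls by 241).

Current service cost with {Alpha}: 688.
Adding Charlie: each fleet base re-picks its cheapest; new service cost 437, saving 251.
Extra fixed cost: 10. Net change = 10 − 251 = -241.
(Totals: 702 → 461.)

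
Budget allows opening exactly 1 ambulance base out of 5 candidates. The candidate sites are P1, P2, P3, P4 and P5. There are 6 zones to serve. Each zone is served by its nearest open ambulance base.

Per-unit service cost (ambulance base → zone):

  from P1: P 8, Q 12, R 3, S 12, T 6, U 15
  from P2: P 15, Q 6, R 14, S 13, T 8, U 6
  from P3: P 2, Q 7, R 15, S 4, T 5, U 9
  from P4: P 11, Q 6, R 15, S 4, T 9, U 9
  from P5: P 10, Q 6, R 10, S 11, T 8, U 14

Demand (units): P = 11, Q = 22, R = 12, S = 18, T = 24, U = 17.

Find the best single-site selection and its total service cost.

Choose P3 only; total service cost 701.

With exactly 1 open, each zone uses its cheapest among the chosen.
{P3}: P→P3 2·11=22, Q→P3 7·22=154, R→P3 15·12=180, S→P3 4·18=72, T→P3 5·24=120, U→P3 9·17=153. Service cost 701.
{P4}: service cost 874
{P5}: service cost 990
Among all 5 size-1 choices, {P3} is lowest.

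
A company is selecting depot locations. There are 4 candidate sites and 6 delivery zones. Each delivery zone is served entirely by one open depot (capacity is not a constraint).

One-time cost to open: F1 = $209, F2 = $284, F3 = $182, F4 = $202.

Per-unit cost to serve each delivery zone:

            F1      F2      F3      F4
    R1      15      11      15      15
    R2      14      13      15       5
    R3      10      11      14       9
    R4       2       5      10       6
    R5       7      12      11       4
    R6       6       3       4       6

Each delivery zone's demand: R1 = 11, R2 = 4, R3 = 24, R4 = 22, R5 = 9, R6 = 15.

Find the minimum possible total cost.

Minimum total cost: 861

For any fixed open set, each delivery zone goes to its cheapest open site; total = fixed + service.
{F4}: R1→F4 15·11=165, R2→F4 5·4=20, R3→F4 9·24=216, R4→F4 6·22=132, R5→F4 4·9=36, R6→F4 6·15=90. Service 659; fixed 202; total 861.
{F1}: service 658 + fixed 209 = 867
{F1, F4}: service 571 + fixed 411 = 982
{F1, F2, F3, F4}: service 482 + fixed 877 = 1359
(All 15 nonempty subsets were checked; F4 only is lowest.)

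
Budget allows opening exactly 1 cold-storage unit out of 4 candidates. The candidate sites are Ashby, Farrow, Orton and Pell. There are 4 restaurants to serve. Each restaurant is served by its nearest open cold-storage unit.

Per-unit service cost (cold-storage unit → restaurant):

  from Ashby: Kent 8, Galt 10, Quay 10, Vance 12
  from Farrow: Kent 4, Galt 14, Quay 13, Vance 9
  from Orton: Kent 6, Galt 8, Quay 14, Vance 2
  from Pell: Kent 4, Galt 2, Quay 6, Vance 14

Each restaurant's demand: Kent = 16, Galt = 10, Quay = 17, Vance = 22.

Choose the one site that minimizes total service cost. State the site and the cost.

Choose Orton only; total service cost 458.

With exactly 1 open, each restaurant uses its cheapest among the chosen.
{Orton}: Kent→Orton 6·16=96, Galt→Orton 8·10=80, Quay→Orton 14·17=238, Vance→Orton 2·22=44. Service cost 458.
{Pell}: service cost 494
{Farrow}: service cost 623
Among all 4 size-1 choices, {Orton} is lowest.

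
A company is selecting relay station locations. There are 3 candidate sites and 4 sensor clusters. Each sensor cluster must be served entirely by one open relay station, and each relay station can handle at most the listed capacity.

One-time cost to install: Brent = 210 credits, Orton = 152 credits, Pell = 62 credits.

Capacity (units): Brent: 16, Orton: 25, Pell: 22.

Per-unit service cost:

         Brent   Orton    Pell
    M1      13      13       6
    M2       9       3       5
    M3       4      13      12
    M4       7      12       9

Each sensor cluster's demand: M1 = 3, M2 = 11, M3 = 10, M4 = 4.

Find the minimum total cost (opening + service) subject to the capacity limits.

Minimum total cost: 413

Open {Brent, Pell}: M1→Pell 6·3=18, M2→Pell 5·11=55, M3→Brent 4·10=40, M4→Brent 7·4=28.
Loads: Brent carries 14/16, Pell carries 14/22. Service 141; fixed 272; total 413.
Next best feasible plan costs 421.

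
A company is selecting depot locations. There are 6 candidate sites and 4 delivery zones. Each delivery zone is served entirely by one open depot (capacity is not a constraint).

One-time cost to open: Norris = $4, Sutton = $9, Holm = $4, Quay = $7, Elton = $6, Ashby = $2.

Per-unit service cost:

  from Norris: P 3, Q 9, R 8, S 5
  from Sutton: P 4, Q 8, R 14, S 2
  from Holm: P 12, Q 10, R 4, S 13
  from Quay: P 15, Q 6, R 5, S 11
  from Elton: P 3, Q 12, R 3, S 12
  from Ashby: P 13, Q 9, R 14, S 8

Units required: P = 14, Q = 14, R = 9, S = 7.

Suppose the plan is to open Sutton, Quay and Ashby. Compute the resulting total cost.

Each delivery zone is assigned to its cheapest site among the open ones.
{Sutton, Quay, Ashby}: P→Sutton 4·14=56, Q→Quay 6·14=84, R→Quay 5·9=45, S→Sutton 2·7=14. Service 199; fixed 18; total 217.

Total cost: 217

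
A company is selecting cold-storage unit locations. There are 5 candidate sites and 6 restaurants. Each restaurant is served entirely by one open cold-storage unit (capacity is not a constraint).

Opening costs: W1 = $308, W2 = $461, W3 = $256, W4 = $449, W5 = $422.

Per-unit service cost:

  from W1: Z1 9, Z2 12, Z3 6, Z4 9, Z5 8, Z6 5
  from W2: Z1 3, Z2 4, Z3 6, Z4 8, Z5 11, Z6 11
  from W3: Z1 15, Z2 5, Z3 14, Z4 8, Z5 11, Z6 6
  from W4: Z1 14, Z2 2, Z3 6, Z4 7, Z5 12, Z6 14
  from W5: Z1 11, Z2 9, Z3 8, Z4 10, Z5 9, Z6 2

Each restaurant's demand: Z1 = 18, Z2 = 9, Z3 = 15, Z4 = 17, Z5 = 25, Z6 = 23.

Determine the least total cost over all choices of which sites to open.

For any fixed open set, each restaurant goes to its cheapest open site; total = fixed + service.
{W1}: Z1→W1 9·18=162, Z2→W1 12·9=108, Z3→W1 6·15=90, Z4→W1 9·17=153, Z5→W1 8·25=200, Z6→W1 5·23=115. Service 828; fixed 308; total 1136.
{W5}: Z1→W5 11·18=198, Z2→W5 9·9=81, Z3→W5 8·15=120, Z4→W5 10·17=170, Z5→W5 9·25=225, Z6→W5 2·23=46. Service 840; fixed 422; total 1262.
{W2}: Z1→W2 3·18=54, Z2→W2 4·9=36, Z3→W2 6·15=90, Z4→W2 8·17=136, Z5→W2 11·25=275, Z6→W2 11·23=253. Service 844; fixed 461; total 1305.
{W1, W2, W3, W4, W5}: Z1→W2 3·18=54, Z2→W4 2·9=18, Z3→W1 6·15=90, Z4→W4 7·17=119, Z5→W1 8·25=200, Z6→W5 2·23=46. Service 527; fixed 1896; total 2423.
No other subset beats 1136.

Minimum total cost: 1136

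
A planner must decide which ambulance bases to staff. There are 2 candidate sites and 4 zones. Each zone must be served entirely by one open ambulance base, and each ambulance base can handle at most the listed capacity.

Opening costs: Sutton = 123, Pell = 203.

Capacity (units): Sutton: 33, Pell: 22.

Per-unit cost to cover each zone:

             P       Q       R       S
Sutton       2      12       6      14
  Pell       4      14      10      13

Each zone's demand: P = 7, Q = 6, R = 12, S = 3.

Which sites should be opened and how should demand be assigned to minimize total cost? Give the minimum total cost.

Open {Sutton}: P→Sutton 2·7=14, Q→Sutton 12·6=72, R→Sutton 6·12=72, S→Sutton 14·3=42.
Loads: Sutton carries 28/33. Service 200; fixed 123; total 323.
Next best feasible plan costs 523.

Minimum total cost: 323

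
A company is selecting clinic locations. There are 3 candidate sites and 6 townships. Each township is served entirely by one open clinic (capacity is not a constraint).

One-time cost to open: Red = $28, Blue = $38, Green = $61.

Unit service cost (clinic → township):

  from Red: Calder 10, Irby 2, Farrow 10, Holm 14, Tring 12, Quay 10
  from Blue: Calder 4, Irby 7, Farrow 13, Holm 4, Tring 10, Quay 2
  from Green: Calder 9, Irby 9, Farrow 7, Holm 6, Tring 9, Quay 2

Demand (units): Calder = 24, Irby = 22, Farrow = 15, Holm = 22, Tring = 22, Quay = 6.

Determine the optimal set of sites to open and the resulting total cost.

For any fixed open set, each township goes to its cheapest open site; total = fixed + service.
{Red, Blue, Green}: Calder→Blue 4·24=96, Irby→Red 2·22=44, Farrow→Green 7·15=105, Holm→Blue 4·22=88, Tring→Green 9·22=198, Quay→Blue 2·6=12. Service 543; fixed 127; total 670.
{Red, Blue}: Calder→Blue 4·24=96, Irby→Red 2·22=44, Farrow→Red 10·15=150, Holm→Blue 4·22=88, Tring→Blue 10·22=220, Quay→Blue 2·6=12. Service 610; fixed 66; total 676.
{Blue, Green}: Calder→Blue 4·24=96, Irby→Blue 7·22=154, Farrow→Green 7·15=105, Holm→Blue 4·22=88, Tring→Green 9·22=198, Quay→Blue 2·6=12. Service 653; fixed 99; total 752.
{Red}: service 1066 + fixed 28 = 1094
No other subset beats 670.

Open Red, Blue and Green; minimum total cost 670.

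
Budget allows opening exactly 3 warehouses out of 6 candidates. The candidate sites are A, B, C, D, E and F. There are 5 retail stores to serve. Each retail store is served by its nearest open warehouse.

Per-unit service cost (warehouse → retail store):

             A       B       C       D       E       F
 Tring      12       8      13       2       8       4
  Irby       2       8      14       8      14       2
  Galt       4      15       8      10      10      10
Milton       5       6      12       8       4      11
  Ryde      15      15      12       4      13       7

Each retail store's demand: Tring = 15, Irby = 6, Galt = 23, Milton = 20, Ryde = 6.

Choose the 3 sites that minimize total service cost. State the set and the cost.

With exactly 3 open, each retail store uses its cheapest among the chosen.
{A, D, E}: Tring→D 2·15=30, Irby→A 2·6=12, Galt→A 4·23=92, Milton→E 4·20=80, Ryde→D 4·6=24. Service cost 238.
{A, B, D}: service cost 258
{A, C, D}: service cost 258
Among all 20 size-3 choices, {A, D, E} is lowest.

Choose A, D and E; total service cost 238.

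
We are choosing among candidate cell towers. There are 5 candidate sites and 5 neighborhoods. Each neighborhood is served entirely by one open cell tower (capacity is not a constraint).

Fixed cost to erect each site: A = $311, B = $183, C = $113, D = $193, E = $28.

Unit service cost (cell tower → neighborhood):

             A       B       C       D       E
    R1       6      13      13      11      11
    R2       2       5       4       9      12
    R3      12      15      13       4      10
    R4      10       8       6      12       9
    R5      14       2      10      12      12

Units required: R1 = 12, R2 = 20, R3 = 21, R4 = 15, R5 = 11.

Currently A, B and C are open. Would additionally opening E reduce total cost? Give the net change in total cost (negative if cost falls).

Current service cost with {A, B, C}: 476.
Adding E: each neighborhood re-picks its cheapest; new service cost 434, saving 42.
Extra fixed cost: 28. Net change = 28 − 42 = -14.
(Totals: 1083 → 1069.)

Yes — net change −14 (cost falls by 14).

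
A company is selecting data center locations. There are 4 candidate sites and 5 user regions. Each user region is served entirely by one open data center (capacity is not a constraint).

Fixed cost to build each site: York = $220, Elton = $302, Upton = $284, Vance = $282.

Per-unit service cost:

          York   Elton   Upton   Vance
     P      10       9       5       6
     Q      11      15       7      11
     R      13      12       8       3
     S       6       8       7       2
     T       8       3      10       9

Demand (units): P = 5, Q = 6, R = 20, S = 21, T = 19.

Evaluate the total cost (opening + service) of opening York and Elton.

Each user region is assigned to its cheapest site among the open ones.
{York, Elton}: P→Elton 9·5=45, Q→York 11·6=66, R→Elton 12·20=240, S→York 6·21=126, T→Elton 3·19=57. Service 534; fixed 522; total 1056.

Total cost: 1056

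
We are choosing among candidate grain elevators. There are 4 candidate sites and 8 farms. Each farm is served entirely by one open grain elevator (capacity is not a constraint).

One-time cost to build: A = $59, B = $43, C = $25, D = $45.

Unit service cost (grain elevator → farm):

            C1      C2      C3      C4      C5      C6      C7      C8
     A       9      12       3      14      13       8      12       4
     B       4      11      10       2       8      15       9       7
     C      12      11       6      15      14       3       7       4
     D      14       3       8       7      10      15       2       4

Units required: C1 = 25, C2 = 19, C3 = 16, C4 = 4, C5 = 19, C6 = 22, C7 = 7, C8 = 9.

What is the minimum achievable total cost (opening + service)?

For any fixed open set, each farm goes to its cheapest open site; total = fixed + service.
{B, C, D}: C1→B 4·25=100, C2→D 3·19=57, C3→C 6·16=96, C4→B 2·4=8, C5→B 8·19=152, C6→C 3·22=66, C7→D 2·7=14, C8→C 4·9=36. Service 529; fixed 113; total 642.
{A, B, C, D}: service 481 + fixed 172 = 653
{A, B, D}: C1→B 4·25=100, C2→D 3·19=57, C3→A 3·16=48, C4→B 2·4=8, C5→B 8·19=152, C6→A 8·22=176, C7→D 2·7=14, C8→A 4·9=36. Service 591; fixed 147; total 738.
{C}: C1→C 12·25=300, C2→C 11·19=209, C3→C 6·16=96, C4→C 15·4=60, C5→C 14·19=266, C6→C 3·22=66, C7→C 7·7=49, C8→C 4·9=36. Service 1082; fixed 25; total 1107.
(All 15 nonempty subsets were checked; B, C and D is lowest.)

Minimum total cost: 642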